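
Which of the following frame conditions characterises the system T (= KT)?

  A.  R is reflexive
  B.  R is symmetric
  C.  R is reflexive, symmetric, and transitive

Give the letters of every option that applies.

(A) T (= KT) is sound and complete for exactly this class.
(B) this class determines KB, not T (= KT).
(C) this class determines S5, not T (= KT).

A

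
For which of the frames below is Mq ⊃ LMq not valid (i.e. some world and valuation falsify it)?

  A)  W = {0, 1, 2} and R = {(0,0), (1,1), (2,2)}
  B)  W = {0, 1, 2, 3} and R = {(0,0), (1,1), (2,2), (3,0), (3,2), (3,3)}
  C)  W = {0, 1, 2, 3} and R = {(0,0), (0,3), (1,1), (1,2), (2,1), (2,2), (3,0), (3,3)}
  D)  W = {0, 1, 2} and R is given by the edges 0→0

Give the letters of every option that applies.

B

The schema Mq ⊃ LMq is axiom 5; it is valid on a frame iff R is euclidean.
(A) R is euclidean (any two R-successors of the same world are R-related), so the schema is valid here.
(B) R is not euclidean (3 R 0 and 3 R 2 but not 0 R 2), so the schema fails here.
(C) R is euclidean (any two R-successors of the same world are R-related), so the schema is valid here.
(D) R is euclidean (any two R-successors of the same world are R-related), so the schema is valid here.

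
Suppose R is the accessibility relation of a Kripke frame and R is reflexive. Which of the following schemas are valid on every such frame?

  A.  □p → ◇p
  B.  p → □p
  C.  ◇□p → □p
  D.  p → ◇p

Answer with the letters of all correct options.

A, D

A reflexive relation is serial.
(A) □p → ◇p is axiom D, which corresponds to seriality. Every such R is serial — valid.
(B) p → □p is equivalent to ◇p→p; it holds exactly when R ⊆ identity. Such an R need not be a subset of the identity — not valid.
(C) the dual of axiom 5: valid iff R is euclidean. Such an R need not be euclidean — not valid.
(D) p → ◇p is the dual of axiom T, which corresponds to reflexivity. Every such R is reflexive — valid.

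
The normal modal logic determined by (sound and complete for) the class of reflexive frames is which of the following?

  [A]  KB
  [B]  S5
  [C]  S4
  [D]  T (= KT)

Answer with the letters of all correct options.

D

(A) KB is determined by the class of symmetric frames.
(B) S5 is determined by the class of reflexive, symmetric, and transitive frames.
(C) S4 is determined by the class of reflexive and transitive frames.
(D) T (= KT) is determined by exactly this class.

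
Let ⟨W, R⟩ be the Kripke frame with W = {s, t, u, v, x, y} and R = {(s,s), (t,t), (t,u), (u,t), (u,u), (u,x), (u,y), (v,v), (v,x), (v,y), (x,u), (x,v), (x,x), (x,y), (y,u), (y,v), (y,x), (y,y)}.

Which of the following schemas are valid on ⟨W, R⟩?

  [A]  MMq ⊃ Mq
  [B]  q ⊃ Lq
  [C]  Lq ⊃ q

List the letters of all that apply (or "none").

R is reflexive: each world relates to itself.
R is not transitive: t R u and u R x but not t R x.
R is not a subset of the identity: t R u with t ≠ u.
(A) MMq ⊃ Mq is the dual of axiom 4; it is valid on a frame exactly when R is transitive. R is not transitive, so not valid.
(B) q ⊃ Lq is valid only on frames where every R-edge is a self-loop. Here R ⊄ identity — not valid.
(C) axiom T: valid iff R is reflexive. R is reflexive — valid.

C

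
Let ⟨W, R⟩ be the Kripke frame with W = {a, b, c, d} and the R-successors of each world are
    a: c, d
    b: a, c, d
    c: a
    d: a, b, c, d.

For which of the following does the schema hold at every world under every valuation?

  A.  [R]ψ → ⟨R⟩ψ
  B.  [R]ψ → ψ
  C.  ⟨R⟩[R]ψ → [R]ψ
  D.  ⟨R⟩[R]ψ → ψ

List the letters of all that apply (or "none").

A

R is not reflexive: not a R a.
R is not symmetric: b R a but not a R b.
R is not euclidean: a R c and a R d but not c R d.
R is serial: every world has an R-successor.
(A) [R]ψ → ⟨R⟩ψ (axiom D) characterises the serial frames. R is serial — valid.
(B) [R]ψ → ψ is axiom T, which corresponds to reflexivity. R is not reflexive — not valid.
(C) ⟨R⟩[R]ψ → [R]ψ is the dual of axiom 5; it is valid on a frame exactly when R is euclidean. R is not euclidean, so not valid.
(D) ⟨R⟩[R]ψ → ψ is the dual of axiom B; it is valid on a frame exactly when R is symmetric. R is not symmetric, so not valid.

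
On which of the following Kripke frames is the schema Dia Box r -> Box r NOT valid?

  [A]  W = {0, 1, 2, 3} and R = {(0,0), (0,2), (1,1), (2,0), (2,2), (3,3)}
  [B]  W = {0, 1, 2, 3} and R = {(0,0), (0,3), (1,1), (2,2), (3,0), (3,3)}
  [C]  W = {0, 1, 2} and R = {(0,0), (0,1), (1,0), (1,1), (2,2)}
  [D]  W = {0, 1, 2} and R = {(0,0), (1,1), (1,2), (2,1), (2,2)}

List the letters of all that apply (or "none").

The schema Dia Box r -> Box r is the dual of axiom 5; it is valid on a frame iff R is euclidean.
(A) R is euclidean (any two R-successors of the same world are R-related), so the schema is valid here.
(B) R is euclidean (any two R-successors of the same world are R-related), so the schema is valid here.
(C) R is euclidean (any two R-successors of the same world are R-related), so the schema is valid here.
(D) R is euclidean (any two R-successors of the same world are R-related), so the schema is valid here.

none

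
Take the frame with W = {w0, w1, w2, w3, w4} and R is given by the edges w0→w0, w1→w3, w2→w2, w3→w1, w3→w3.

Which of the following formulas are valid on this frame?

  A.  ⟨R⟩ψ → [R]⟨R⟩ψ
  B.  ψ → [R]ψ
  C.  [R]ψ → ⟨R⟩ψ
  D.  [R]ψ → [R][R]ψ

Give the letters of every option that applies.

none

R is not transitive: w1 R w3 and w3 R w1 but not w1 R w1.
R is not euclidean: w3 R w1 and w3 R w1 but not w1 R w1.
R is not serial: w4 has no R-successor.
R is not a subset of the identity: w1 R w3 with w1 ≠ w3.
(A) ⟨R⟩ψ → [R]⟨R⟩ψ is axiom 5; it is valid on a frame exactly when R is euclidean. R is not euclidean, so not valid.
(B) ψ → [R]ψ (equivalent to ◇p→p) corresponds to R being a subset of the identity. Here R ⊄ identity, so not valid.
(C) axiom D: valid iff R is serial. R is not serial — not valid.
(D) axiom 4: valid iff R is transitive. R is not transitive — not valid.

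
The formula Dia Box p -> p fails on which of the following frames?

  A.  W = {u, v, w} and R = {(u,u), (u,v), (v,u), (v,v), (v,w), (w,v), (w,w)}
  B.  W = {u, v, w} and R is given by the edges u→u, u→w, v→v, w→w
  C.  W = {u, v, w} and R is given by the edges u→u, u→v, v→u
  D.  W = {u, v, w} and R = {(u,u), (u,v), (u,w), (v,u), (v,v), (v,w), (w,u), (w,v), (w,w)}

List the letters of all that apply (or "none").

B

The schema Dia Box p -> p is the dual of axiom B; it is valid on a frame iff R is symmetric.
(A) R is symmetric (every R-edge is matched by its reverse), so the schema is valid here.
(B) R is not symmetric (u R w but not w R u), so the schema fails here.
(C) R is symmetric (every R-edge is matched by its reverse), so the schema is valid here.
(D) R is symmetric (every R-edge is matched by its reverse), so the schema is valid here.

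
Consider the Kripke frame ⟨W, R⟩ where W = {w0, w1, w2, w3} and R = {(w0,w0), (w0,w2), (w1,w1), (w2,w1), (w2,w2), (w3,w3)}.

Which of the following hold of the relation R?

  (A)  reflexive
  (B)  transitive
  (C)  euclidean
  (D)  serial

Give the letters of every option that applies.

A, D

(A) reflexive: each world relates to itself.
(B) not transitive: w0 R w2 and w2 R w1 but not w0 R w1.
(C) not euclidean: w0 R w2 and w0 R w0 but not w2 R w0.
(D) serial: every world has an R-successor.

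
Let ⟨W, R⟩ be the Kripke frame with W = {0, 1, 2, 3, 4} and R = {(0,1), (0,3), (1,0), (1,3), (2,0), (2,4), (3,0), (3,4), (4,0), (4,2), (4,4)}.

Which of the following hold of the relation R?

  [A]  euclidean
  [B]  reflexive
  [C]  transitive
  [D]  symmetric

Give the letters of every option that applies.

(A) not euclidean: 0 R 3 and 0 R 1 but not 3 R 1.
(B) not reflexive: not 0 R 0.
(C) not transitive: 0 R 1 and 1 R 0 but not 0 R 0.
(D) not symmetric: 1 R 3 but not 3 R 1.

none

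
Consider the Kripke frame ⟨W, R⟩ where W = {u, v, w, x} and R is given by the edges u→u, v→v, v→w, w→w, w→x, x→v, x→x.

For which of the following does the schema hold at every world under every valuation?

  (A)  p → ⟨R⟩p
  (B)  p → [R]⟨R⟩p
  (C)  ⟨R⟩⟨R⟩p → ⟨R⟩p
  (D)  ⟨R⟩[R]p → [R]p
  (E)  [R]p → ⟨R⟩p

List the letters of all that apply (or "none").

A, E

R is reflexive: each world relates to itself.
R is not symmetric: v R w but not w R v.
R is not transitive: v R w and w R x but not v R x.
R is not euclidean: v R w and v R v but not w R v.
R is serial: every world has an R-successor.
(A) p → ⟨R⟩p is the dual of axiom T; it is valid on a frame exactly when R is reflexive. R is reflexive, so valid.
(B) p → [R]⟨R⟩p (axiom B) characterises the symmetric frames. R is not symmetric — not valid.
(C) ⟨R⟩⟨R⟩p → ⟨R⟩p (the dual of axiom 4) characterises the transitive frames. R is not transitive — not valid.
(D) ⟨R⟩[R]p → [R]p is the dual of axiom 5; it is valid on a frame exactly when R is euclidean. R is not euclidean, so not valid.
(E) [R]p → ⟨R⟩p is axiom D, which corresponds to seriality. R is serial — valid.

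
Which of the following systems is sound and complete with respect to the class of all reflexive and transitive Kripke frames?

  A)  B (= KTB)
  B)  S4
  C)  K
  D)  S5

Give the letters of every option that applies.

(A) B (= KTB) is determined by the class of reflexive and symmetric frames.
(B) S4 is determined by exactly this class.
(C) K is determined by the class of arbitrary frames.
(D) S5 is determined by the class of reflexive, symmetric, and transitive frames.

B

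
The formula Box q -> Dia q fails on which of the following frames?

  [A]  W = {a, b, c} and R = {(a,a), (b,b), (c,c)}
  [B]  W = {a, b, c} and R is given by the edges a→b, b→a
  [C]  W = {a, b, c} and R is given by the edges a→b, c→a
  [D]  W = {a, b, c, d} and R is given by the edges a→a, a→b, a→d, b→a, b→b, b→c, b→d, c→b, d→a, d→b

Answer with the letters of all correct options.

B, C

The schema Box q -> Dia q is axiom D; it is valid on a frame iff R is serial.
(A) R is serial (every world has an R-successor), so the schema is valid here.
(B) R is not serial (c has no R-successor), so the schema fails here.
(C) R is not serial (b has no R-successor), so the schema fails here.
(D) R is serial (every world has an R-successor), so the schema is valid here.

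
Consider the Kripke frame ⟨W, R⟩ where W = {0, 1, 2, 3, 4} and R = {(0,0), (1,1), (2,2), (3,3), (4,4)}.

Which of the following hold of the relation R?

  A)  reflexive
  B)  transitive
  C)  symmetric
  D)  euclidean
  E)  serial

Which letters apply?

(A) reflexive: each world relates to itself.
(B) transitive: R is closed under composition.
(C) symmetric: every R-edge is matched by its reverse.
(D) euclidean: any two R-successors of the same world are R-related.
(E) serial: every world has an R-successor.

A, B, C, D, E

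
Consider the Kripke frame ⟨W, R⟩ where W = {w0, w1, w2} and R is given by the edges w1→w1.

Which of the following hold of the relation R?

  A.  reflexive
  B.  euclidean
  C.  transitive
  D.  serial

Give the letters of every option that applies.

B, C

(A) not reflexive: not w0 R w0.
(B) euclidean: any two R-successors of the same world are R-related.
(C) transitive: R is closed under composition.
(D) not serial: w0 has no R-successor.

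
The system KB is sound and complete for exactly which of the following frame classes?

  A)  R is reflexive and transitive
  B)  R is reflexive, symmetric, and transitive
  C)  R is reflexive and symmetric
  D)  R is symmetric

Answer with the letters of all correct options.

D

(A) this class determines S4, not KB.
(B) this class determines S5, not KB.
(C) this class determines B (= KTB), not KB.
(D) KB is sound and complete for exactly this class.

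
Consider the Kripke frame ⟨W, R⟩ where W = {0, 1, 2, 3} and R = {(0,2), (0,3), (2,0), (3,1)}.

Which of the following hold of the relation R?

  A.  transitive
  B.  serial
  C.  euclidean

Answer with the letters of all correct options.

none

(A) not transitive: 0 R 2 and 2 R 0 but not 0 R 0.
(B) not serial: 1 has no R-successor.
(C) not euclidean: 0 R 2 and 0 R 3 but not 2 R 3.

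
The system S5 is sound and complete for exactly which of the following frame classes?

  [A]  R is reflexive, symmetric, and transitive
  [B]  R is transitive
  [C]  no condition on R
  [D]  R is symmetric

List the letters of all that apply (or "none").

A

(A) S5 is sound and complete for exactly this class.
(B) this class determines K4, not S5.
(C) this class determines K, not S5.
(D) this class determines KB, not S5.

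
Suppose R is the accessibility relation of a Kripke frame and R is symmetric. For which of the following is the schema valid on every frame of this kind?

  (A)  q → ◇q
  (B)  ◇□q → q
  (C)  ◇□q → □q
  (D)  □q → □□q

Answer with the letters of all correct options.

(A) q → ◇q (the dual of axiom T) characterises the reflexive frames. Such an R need not be reflexive — not valid.
(B) the dual of axiom B: valid iff R is symmetric. Every such R is symmetric — valid.
(C) ◇□q → □q is the dual of axiom 5; it is valid on a frame exactly when R is euclidean. Such an R need not be euclidean, so not valid.
(D) axiom 4: valid iff R is transitive. Such an R need not be transitive — not valid.

B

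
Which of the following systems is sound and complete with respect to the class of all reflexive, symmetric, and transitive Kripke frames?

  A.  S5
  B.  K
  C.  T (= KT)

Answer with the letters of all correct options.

(A) S5 is determined by exactly this class.
(B) K is determined by the class of arbitrary frames.
(C) T (= KT) is determined by the class of reflexive frames.

A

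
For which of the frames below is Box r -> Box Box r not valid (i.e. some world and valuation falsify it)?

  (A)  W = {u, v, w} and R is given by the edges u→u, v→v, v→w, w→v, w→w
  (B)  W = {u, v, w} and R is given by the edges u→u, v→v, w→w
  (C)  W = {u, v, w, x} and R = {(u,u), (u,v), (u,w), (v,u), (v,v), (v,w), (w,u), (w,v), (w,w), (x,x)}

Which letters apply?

none

The schema Box r -> Box Box r is axiom 4; it is valid on a frame iff R is transitive.
(A) R is transitive (R is closed under composition), so the schema is valid here.
(B) R is transitive (R is closed under composition), so the schema is valid here.
(C) R is transitive (R is closed under composition), so the schema is valid here.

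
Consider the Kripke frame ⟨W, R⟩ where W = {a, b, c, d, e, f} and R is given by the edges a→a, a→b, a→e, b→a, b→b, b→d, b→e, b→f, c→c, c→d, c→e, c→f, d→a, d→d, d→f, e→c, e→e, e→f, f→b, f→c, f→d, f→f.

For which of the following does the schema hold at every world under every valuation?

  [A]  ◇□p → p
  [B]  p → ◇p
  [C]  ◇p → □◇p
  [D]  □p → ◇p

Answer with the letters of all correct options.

R is reflexive: each world relates to itself.
R is not symmetric: a R e but not e R a.
R is not euclidean: a R e and a R a but not e R a.
R is serial: every world has an R-successor.
(A) ◇□p → p (the dual of axiom B) characterises the symmetric frames. R is not symmetric — not valid.
(B) p → ◇p is the dual of axiom T, which corresponds to reflexivity. R is reflexive — valid.
(C) ◇p → □◇p is axiom 5; it is valid on a frame exactly when R is euclidean. R is not euclidean, so not valid.
(D) axiom D: valid iff R is serial. R is serial — valid.

B, D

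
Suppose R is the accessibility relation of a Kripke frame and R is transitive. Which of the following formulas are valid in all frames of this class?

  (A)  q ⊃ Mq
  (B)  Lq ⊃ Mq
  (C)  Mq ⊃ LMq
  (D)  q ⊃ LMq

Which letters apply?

(A) q ⊃ Mq (the dual of axiom T) characterises the reflexive frames. Such an R need not be reflexive — not valid.
(B) Lq ⊃ Mq is axiom D; it is valid on a frame exactly when R is serial. Such an R need not be serial, so not valid.
(C) Mq ⊃ LMq is axiom 5; it is valid on a frame exactly when R is euclidean. Such an R need not be euclidean, so not valid.
(D) axiom B: valid iff R is symmetric. Such an R need not be symmetric — not valid.

none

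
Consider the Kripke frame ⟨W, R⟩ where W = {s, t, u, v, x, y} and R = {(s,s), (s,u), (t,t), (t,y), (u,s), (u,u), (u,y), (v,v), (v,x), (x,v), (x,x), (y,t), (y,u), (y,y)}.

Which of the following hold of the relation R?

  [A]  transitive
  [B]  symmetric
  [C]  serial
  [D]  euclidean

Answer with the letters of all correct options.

(A) not transitive: s R u and u R y but not s R y.
(B) symmetric: every R-edge is matched by its reverse.
(C) serial: every world has an R-successor.
(D) not euclidean: u R s and u R y but not s R y.

B, C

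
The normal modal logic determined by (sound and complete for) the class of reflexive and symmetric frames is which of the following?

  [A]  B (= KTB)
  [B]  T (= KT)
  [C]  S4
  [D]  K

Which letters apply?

A

(A) B (= KTB) is determined by exactly this class.
(B) T (= KT) is determined by the class of reflexive frames.
(C) S4 is determined by the class of reflexive and transitive frames.
(D) K is determined by the class of arbitrary frames.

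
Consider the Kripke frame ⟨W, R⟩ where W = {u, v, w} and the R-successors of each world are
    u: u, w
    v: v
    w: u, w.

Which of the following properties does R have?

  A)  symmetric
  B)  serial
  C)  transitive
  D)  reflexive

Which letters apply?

(A) symmetric: every R-edge is matched by its reverse.
(B) serial: every world has an R-successor.
(C) transitive: R is closed under composition.
(D) reflexive: each world relates to itself.

A, B, C, D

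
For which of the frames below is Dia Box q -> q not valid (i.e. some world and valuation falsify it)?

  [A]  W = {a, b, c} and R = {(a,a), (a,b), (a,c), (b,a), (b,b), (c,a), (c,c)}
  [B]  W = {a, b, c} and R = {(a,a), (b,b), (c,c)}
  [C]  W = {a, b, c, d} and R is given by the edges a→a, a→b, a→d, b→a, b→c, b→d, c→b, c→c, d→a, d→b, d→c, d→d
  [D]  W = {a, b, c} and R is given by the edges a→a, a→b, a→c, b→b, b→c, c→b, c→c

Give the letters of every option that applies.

C, D

The schema Dia Box q -> q is the dual of axiom B; it is valid on a frame iff R is symmetric.
(A) R is symmetric (every R-edge is matched by its reverse), so the schema is valid here.
(B) R is symmetric (every R-edge is matched by its reverse), so the schema is valid here.
(C) R is not symmetric (d R c but not c R d), so the schema fails here.
(D) R is not symmetric (a R b but not b R a), so the schema fails here.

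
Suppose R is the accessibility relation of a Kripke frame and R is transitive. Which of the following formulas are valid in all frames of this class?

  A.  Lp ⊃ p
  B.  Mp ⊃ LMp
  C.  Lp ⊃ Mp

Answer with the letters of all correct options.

(A) Lp ⊃ p (axiom T) characterises the reflexive frames. Such an R need not be reflexive — not valid.
(B) Mp ⊃ LMp is axiom 5; it is valid on a frame exactly when R is euclidean. Such an R need not be euclidean, so not valid.
(C) Lp ⊃ Mp is axiom D; it is valid on a frame exactly when R is serial. Such an R need not be serial, so not valid.

none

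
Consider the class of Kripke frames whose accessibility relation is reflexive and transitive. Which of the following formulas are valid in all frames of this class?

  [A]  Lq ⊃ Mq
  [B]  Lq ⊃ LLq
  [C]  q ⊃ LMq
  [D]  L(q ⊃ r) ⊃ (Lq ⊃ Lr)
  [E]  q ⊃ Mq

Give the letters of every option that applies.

A, B, D, E

Reflexive relations are serial.
(A) Lq ⊃ Mq is axiom D; it is valid on a frame exactly when R is serial. Every such R is serial, so valid.
(B) Lq ⊃ LLq is axiom 4; it is valid on a frame exactly when R is transitive. Every such R is transitive, so valid.
(C) q ⊃ LMq (axiom B) characterises the symmetric frames. Such an R need not be symmetric — not valid.
(D) this is just K, valid on every normal frame.
(E) q ⊃ Mq is the dual of axiom T, which corresponds to reflexivity. Every such R is reflexive — valid.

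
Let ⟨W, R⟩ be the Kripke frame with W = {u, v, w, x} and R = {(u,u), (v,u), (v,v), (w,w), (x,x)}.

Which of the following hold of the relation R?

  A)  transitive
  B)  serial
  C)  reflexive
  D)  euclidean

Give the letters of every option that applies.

(A) transitive: R is closed under composition.
(B) serial: every world has an R-successor.
(C) reflexive: each world relates to itself.
(D) not euclidean: v R u and v R v but not u R v.

A, B, C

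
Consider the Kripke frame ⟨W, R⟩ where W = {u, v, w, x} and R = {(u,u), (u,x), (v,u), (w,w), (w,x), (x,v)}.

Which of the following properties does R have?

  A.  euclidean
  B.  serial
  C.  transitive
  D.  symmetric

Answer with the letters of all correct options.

(A) not euclidean: u R x and u R u but not x R u.
(B) serial: every world has an R-successor.
(C) not transitive: u R x and x R v but not u R v.
(D) not symmetric: u R x but not x R u.

B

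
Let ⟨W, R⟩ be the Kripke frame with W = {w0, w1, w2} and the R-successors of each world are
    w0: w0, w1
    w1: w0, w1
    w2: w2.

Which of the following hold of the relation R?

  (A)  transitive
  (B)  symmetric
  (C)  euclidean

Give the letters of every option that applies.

A, B, C

(A) transitive: R is closed under composition.
(B) symmetric: every R-edge is matched by its reverse.
(C) euclidean: any two R-successors of the same world are R-related.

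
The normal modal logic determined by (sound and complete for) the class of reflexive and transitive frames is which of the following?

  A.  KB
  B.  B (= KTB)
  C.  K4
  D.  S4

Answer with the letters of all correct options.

(A) KB is determined by the class of symmetric frames.
(B) B (= KTB) is determined by the class of reflexive and symmetric frames.
(C) K4 is determined by the class of transitive frames.
(D) S4 is determined by exactly this class.

D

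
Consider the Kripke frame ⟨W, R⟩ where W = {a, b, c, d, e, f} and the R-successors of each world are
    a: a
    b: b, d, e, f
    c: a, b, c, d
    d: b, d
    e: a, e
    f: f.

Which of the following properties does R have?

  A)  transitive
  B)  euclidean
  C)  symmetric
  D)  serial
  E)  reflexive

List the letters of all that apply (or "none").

(A) not transitive: b R e and e R a but not b R a.
(B) not euclidean: b R d and b R e but not d R e.
(C) not symmetric: b R e but not e R b.
(D) serial: every world has an R-successor.
(E) reflexive: each world relates to itself.

D, E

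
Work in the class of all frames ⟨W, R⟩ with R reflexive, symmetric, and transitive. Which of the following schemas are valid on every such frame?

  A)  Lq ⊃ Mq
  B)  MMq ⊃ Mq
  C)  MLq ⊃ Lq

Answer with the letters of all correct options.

A relation that is reflexive, symmetric, and transitive is also euclidean and serial.
(A) axiom D: valid iff R is serial. Every such R is serial — valid.
(B) MMq ⊃ Mq is the dual of axiom 4, which corresponds to transitivity. Every such R is transitive — valid.
(C) MLq ⊃ Lq is the dual of axiom 5, which corresponds to the euclidean property. Every such R is euclidean — valid.

A, B, C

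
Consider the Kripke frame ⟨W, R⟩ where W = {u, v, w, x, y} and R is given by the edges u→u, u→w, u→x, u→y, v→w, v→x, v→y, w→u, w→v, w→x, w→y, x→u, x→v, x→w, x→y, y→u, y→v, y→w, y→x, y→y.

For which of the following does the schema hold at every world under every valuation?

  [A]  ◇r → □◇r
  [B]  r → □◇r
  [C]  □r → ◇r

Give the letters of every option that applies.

R is symmetric: every R-edge is matched by its reverse.
R is not euclidean: w R u and w R v but not u R v.
R is serial: every world has an R-successor.
(A) ◇r → □◇r is axiom 5; it is valid on a frame exactly when R is euclidean. R is not euclidean, so not valid.
(B) r → □◇r is axiom B; it is valid on a frame exactly when R is symmetric. R is symmetric, so valid.
(C) □r → ◇r is axiom D, which corresponds to seriality. R is serial — valid.

B, C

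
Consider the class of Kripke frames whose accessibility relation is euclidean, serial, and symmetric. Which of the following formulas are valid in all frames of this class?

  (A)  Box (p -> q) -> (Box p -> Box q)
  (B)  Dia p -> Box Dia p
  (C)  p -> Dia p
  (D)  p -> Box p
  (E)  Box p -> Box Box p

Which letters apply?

Serial, symmetric and euclidean together give transitive (from symmetry + euclidean) and then reflexive; the relation is an equivalence.
(A) Box (p -> q) -> (Box p -> Box q) is the K axiom; it holds on all frames — valid.
(B) Dia p -> Box Dia p is axiom 5; it is valid on a frame exactly when R is euclidean. Every such R is euclidean, so valid.
(C) p -> Dia p is the dual of axiom T; it is valid on a frame exactly when R is reflexive. Every such R is reflexive, so valid.
(D) p -> Box p is valid only on frames where every R-edge is a self-loop. Such an R need not be a subset of the identity — not valid.
(E) axiom 4: valid iff R is transitive. Every such R is transitive — valid.

A, B, C, E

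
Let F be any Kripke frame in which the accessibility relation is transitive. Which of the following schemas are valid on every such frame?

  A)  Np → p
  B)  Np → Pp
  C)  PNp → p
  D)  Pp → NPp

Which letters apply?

(A) Np → p is axiom T; it is valid on a frame exactly when R is reflexive. Such an R need not be reflexive, so not valid.
(B) Np → Pp is axiom D; it is valid on a frame exactly when R is serial. Such an R need not be serial, so not valid.
(C) the dual of axiom B: valid iff R is symmetric. Such an R need not be symmetric — not valid.
(D) Pp → NPp is axiom 5, which corresponds to the euclidean property. Such an R need not be euclidean — not valid.

none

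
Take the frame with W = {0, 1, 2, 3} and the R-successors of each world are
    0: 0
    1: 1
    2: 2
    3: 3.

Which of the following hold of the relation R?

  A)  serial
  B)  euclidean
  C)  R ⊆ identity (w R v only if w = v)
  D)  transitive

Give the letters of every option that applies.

(A) serial: every world has an R-successor.
(B) euclidean: any two R-successors of the same world are R-related.
(C) ⊆ identity: every R-edge is a self-loop.
(D) transitive: R is closed under composition.

A, B, C, D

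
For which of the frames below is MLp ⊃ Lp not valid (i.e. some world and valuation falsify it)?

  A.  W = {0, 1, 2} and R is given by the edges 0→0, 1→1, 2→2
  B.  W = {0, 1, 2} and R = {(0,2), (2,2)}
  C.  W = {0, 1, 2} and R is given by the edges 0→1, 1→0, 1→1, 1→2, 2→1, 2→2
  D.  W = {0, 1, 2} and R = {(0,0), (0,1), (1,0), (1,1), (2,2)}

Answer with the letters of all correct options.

The schema MLp ⊃ Lp is the dual of axiom 5; it is valid on a frame iff R is euclidean.
(A) R is euclidean (any two R-successors of the same world are R-related), so the schema is valid here.
(B) R is euclidean (any two R-successors of the same world are R-related), so the schema is valid here.
(C) R is not euclidean (1 R 0 and 1 R 2 but not 0 R 2), so the schema fails here.
(D) R is euclidean (any two R-successors of the same world are R-related), so the schema is valid here.

C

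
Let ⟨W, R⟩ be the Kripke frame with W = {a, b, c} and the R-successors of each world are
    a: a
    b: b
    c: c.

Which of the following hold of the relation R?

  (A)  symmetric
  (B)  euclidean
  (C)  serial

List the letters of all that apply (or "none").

A, B, C

(A) symmetric: every R-edge is matched by its reverse.
(B) euclidean: any two R-successors of the same world are R-related.
(C) serial: every world has an R-successor.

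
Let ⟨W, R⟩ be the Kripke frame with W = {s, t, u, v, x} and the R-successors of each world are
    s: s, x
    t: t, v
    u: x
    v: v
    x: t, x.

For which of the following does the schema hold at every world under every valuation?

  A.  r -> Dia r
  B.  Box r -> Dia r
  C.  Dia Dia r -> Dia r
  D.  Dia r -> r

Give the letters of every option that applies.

B

R is not reflexive: not u R u.
R is not transitive: s R x and x R t but not s R t.
R is serial: every world has an R-successor.
R is not a subset of the identity: s R x with s ≠ x.
(A) r -> Dia r is the dual of axiom T; it is valid on a frame exactly when R is reflexive. R is not reflexive, so not valid.
(B) Box r -> Dia r (axiom D) characterises the serial frames. R is serial — valid.
(C) Dia Dia r -> Dia r is the dual of axiom 4, which corresponds to transitivity. R is not transitive — not valid.
(D) Dia r -> r is valid only on frames where every R-edge is a self-loop. Here R ⊄ identity — not valid.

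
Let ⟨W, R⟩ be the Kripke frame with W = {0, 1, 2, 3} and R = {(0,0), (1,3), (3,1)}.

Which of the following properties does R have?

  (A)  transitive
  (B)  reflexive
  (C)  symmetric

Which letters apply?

C

(A) not transitive: 1 R 3 and 3 R 1 but not 1 R 1.
(B) not reflexive: not 1 R 1.
(C) symmetric: every R-edge is matched by its reverse.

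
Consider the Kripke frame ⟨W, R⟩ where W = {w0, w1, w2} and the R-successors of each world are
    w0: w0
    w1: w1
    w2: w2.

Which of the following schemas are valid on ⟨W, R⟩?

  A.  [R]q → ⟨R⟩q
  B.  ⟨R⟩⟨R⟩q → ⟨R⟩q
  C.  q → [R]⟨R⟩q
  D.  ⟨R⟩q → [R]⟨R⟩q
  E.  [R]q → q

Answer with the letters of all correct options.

R is reflexive: each world relates to itself.
R is symmetric: every R-edge is matched by its reverse.
R is transitive: R is closed under composition.
R is euclidean: any two R-successors of the same world are R-related.
R is serial: every world has an R-successor.
(A) [R]q → ⟨R⟩q (axiom D) characterises the serial frames. R is serial — valid.
(B) ⟨R⟩⟨R⟩q → ⟨R⟩q is the dual of axiom 4; it is valid on a frame exactly when R is transitive. R is transitive, so valid.
(C) q → [R]⟨R⟩q is axiom B, which corresponds to symmetry. R is symmetric — valid.
(D) ⟨R⟩q → [R]⟨R⟩q (axiom 5) characterises the euclidean frames. R is euclidean — valid.
(E) axiom T: valid iff R is reflexive. R is reflexive — valid.

A, B, C, D, E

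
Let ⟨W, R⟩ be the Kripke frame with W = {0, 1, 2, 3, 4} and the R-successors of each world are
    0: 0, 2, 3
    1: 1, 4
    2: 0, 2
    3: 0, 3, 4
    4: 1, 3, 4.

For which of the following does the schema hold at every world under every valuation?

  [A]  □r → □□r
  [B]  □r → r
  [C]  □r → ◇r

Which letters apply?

B, C

R is reflexive: each world relates to itself.
R is not transitive: 0 R 3 and 3 R 4 but not 0 R 4.
R is serial: every world has an R-successor.
(A) □r → □□r (axiom 4) characterises the transitive frames. R is not transitive — not valid.
(B) □r → r (axiom T) characterises the reflexive frames. R is reflexive — valid.
(C) axiom D: valid iff R is serial. R is serial — valid.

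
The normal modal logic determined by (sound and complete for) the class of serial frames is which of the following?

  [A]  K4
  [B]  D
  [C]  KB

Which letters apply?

(A) K4 is determined by the class of transitive frames.
(B) D is determined by exactly this class.
(C) KB is determined by the class of symmetric frames.

B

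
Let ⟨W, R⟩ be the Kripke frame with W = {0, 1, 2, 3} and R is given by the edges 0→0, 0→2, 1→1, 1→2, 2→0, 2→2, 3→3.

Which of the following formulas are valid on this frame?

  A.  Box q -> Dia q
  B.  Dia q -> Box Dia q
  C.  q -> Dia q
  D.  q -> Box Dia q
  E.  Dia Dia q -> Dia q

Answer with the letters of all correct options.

A, C

R is reflexive: each world relates to itself.
R is not symmetric: 1 R 2 but not 2 R 1.
R is not transitive: 1 R 2 and 2 R 0 but not 1 R 0.
R is not euclidean: 1 R 2 and 1 R 1 but not 2 R 1.
R is serial: every world has an R-successor.
(A) Box q -> Dia q is axiom D; it is valid on a frame exactly when R is serial. R is serial, so valid.
(B) Dia q -> Box Dia q is axiom 5; it is valid on a frame exactly when R is euclidean. R is not euclidean, so not valid.
(C) q -> Dia q (the dual of axiom T) characterises the reflexive frames. R is reflexive — valid.
(D) axiom B: valid iff R is symmetric. R is not symmetric — not valid.
(E) the dual of axiom 4: valid iff R is transitive. R is not transitive — not valid.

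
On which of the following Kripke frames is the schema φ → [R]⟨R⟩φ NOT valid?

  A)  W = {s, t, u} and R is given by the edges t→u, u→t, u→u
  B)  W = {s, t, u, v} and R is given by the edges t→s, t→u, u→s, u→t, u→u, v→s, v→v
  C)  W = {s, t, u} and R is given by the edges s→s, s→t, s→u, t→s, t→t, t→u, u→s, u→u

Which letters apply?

B, C

The schema φ → [R]⟨R⟩φ is axiom B; it is valid on a frame iff R is symmetric.
(A) R is symmetric (every R-edge is matched by its reverse), so the schema is valid here.
(B) R is not symmetric (t R s but not s R t), so the schema fails here.
(C) R is not symmetric (t R u but not u R t), so the schema fails here.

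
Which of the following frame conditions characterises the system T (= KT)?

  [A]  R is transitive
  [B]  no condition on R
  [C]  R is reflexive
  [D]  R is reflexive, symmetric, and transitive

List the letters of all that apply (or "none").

C

(A) this class determines K4, not T (= KT).
(B) this class determines K, not T (= KT).
(C) T (= KT) is sound and complete for exactly this class.
(D) this class determines S5, not T (= KT).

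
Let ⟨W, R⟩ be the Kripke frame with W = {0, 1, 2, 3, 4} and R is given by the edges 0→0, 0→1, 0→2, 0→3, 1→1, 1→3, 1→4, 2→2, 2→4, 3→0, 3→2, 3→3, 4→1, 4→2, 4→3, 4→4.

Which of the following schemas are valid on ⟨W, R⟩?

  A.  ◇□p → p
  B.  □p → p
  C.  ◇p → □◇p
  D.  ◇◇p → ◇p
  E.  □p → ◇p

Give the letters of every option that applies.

B, E

R is reflexive: each world relates to itself.
R is not symmetric: 0 R 1 but not 1 R 0.
R is not transitive: 0 R 1 and 1 R 4 but not 0 R 4.
R is not euclidean: 0 R 1 and 0 R 0 but not 1 R 0.
R is serial: every world has an R-successor.
(A) the dual of axiom B: valid iff R is symmetric. R is not symmetric — not valid.
(B) □p → p is axiom T, which corresponds to reflexivity. R is reflexive — valid.
(C) ◇p → □◇p (axiom 5) characterises the euclidean frames. R is not euclidean — not valid.
(D) ◇◇p → ◇p is the dual of axiom 4, which corresponds to transitivity. R is not transitive — not valid.
(E) □p → ◇p is axiom D; it is valid on a frame exactly when R is serial. R is serial, so valid.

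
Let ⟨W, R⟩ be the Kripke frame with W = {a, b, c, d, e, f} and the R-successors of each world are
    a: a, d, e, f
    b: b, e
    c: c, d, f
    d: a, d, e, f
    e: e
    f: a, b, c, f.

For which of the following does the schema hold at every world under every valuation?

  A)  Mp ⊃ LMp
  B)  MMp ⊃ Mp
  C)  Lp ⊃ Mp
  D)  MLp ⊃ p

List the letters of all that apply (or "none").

C

R is not symmetric: a R e but not e R a.
R is not transitive: a R f and f R b but not a R b.
R is not euclidean: a R e and a R a but not e R a.
R is serial: every world has an R-successor.
(A) Mp ⊃ LMp (axiom 5) characterises the euclidean frames. R is not euclidean — not valid.
(B) MMp ⊃ Mp is the dual of axiom 4; it is valid on a frame exactly when R is transitive. R is not transitive, so not valid.
(C) axiom D: valid iff R is serial. R is serial — valid.
(D) MLp ⊃ p (the dual of axiom B) characterises the symmetric frames. R is not symmetric — not valid.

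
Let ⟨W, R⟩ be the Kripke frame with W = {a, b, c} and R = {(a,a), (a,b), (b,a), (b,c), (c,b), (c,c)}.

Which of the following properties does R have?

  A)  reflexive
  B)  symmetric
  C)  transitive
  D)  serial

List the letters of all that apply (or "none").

B, D

(A) not reflexive: not b R b.
(B) symmetric: every R-edge is matched by its reverse.
(C) not transitive: a R b and b R c but not a R c.
(D) serial: every world has an R-successor.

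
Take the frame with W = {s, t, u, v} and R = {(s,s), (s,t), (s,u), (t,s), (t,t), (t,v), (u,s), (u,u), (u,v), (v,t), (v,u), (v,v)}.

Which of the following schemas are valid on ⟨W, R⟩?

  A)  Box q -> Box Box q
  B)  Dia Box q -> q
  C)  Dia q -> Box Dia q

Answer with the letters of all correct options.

B

R is symmetric: every R-edge is matched by its reverse.
R is not transitive: s R t and t R v but not s R v.
R is not euclidean: s R t and s R u but not t R u.
(A) Box q -> Box Box q (axiom 4) characterises the transitive frames. R is not transitive — not valid.
(B) Dia Box q -> q is the dual of axiom B; it is valid on a frame exactly when R is symmetric. R is symmetric, so valid.
(C) Dia q -> Box Dia q (axiom 5) characterises the euclidean frames. R is not euclidean — not valid.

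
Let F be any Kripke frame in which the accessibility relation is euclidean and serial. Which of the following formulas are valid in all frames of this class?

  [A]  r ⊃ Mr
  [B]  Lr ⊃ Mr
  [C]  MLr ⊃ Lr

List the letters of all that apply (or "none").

(A) the dual of axiom T: valid iff R is reflexive. Such an R need not be reflexive — not valid.
(B) axiom D: valid iff R is serial. Every such R is serial — valid.
(C) MLr ⊃ Lr (the dual of axiom 5) characterises the euclidean frames. Every such R is euclidean — valid.

B, C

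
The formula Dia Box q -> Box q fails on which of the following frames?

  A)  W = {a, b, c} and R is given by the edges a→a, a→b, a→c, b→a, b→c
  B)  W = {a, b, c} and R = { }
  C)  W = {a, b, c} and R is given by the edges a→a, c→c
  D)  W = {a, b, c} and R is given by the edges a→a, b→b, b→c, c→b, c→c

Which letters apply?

A

The schema Dia Box q -> Box q is the dual of axiom 5; it is valid on a frame iff R is euclidean.
(A) R is not euclidean (a R c and a R a but not c R a), so the schema fails here.
(B) R is euclidean (any two R-successors of the same world are R-related), so the schema is valid here.
(C) R is euclidean (any two R-successors of the same world are R-related), so the schema is valid here.
(D) R is euclidean (any two R-successors of the same world are R-related), so the schema is valid here.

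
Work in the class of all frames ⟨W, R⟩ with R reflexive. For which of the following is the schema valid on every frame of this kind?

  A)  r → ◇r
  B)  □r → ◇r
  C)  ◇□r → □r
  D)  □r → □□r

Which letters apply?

A, B

A reflexive relation is serial.
(A) r → ◇r is the dual of axiom T; it is valid on a frame exactly when R is reflexive. Every such R is reflexive, so valid.
(B) axiom D: valid iff R is serial. Every such R is serial — valid.
(C) ◇□r → □r is the dual of axiom 5; it is valid on a frame exactly when R is euclidean. Such an R need not be euclidean, so not valid.
(D) axiom 4: valid iff R is transitive. Such an R need not be transitive — not valid.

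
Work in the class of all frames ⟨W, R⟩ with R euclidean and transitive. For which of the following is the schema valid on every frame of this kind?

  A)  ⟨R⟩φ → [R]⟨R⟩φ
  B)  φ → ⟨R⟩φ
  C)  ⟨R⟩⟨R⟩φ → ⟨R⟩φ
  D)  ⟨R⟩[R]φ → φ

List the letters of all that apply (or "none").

(A) ⟨R⟩φ → [R]⟨R⟩φ (axiom 5) characterises the euclidean frames. Every such R is euclidean — valid.
(B) the dual of axiom T: valid iff R is reflexive. Such an R need not be reflexive — not valid.
(C) the dual of axiom 4: valid iff R is transitive. Every such R is transitive — valid.
(D) ⟨R⟩[R]φ → φ is the dual of axiom B; it is valid on a frame exactly when R is symmetric. Such an R need not be symmetric, so not valid.

A, C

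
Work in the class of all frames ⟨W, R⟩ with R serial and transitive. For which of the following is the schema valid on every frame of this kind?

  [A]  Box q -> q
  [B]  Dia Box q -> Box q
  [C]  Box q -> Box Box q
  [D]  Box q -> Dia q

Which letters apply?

(A) Box q -> q is axiom T; it is valid on a frame exactly when R is reflexive. Such an R need not be reflexive, so not valid.
(B) Dia Box q -> Box q is the dual of axiom 5, which corresponds to the euclidean property. Such an R need not be euclidean — not valid.
(C) Box q -> Box Box q (axiom 4) characterises the transitive frames. Every such R is transitive — valid.
(D) Box q -> Dia q is axiom D; it is valid on a frame exactly when R is serial. Every such R is serial, so valid.

C, D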